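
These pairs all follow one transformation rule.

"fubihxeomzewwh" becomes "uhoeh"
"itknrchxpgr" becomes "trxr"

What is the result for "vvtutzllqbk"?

vtlk

What's happening: keep one character in every 3, starting at position 2 (positions 2nd, 5th, 8th, ...).
"vvtutzllqbk" → "vtlk".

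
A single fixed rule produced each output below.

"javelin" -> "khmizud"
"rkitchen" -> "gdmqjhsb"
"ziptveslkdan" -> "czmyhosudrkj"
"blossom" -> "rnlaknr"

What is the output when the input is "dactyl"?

sxkczb

What's happening: move the last 3 characters to the front (rotate right by 3), then shift every letter 1 place backward in the alphabet (wrapping around).
Applying both steps to "dactyl": "tyldac", then "sxkczb".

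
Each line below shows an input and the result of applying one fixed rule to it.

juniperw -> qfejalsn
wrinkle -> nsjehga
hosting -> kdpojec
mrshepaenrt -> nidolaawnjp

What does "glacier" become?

hcywaen

Looking at the pairs, the operation is to swap each adjacent pair of characters (1↔2, 3↔4, ...), then shift every letter 4 places backward in the alphabet (wrapping around).
On "glacier" that produces "hcywaen".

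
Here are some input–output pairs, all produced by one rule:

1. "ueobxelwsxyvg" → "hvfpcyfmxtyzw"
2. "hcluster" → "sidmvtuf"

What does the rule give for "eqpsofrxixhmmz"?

afrqtpgsyjyinn

Each output is the input with this applied: move the last character to the front, then shift every letter 1 place forward in the alphabet (wrapping around).
Starting from "eqpsofrxixhmmz": after the first operation, "zeqpsofrxixhmm"; after the second, "afrqtpgsyjyinn".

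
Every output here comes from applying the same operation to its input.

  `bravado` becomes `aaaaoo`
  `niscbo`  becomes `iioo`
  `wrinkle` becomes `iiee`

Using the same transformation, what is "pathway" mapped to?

aaaa

Each output is the input with this applied: double every character, then keep only the vowels.
On "pathway" that produces "aaaa".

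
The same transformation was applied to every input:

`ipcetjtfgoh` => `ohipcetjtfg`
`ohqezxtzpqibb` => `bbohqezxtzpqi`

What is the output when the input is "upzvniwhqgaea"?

Rule — move the last 2 characters to the front (rotate right by 2).
On "upzvniwhqgaea" that produces "eaupzvniwhqga".

eaupzvniwhqga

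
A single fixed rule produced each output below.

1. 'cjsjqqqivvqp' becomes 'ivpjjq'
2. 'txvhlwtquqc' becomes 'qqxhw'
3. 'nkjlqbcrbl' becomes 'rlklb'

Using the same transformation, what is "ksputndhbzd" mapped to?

hzsun

In each case the input is transformed by: keep every other character starting from the second (positions 2nd, 4th, 6th, ...), then move the first 3 characters to the end (rotate left by 3).
For "ksputndhbzd", step one produces "sunhz"; step two turns that into "hzsun".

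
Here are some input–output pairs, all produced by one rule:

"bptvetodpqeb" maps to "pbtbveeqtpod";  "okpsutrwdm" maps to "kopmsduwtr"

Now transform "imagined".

The rule is to move the first character to the end, then take characters alternately from the front and the back (1st, last, 2nd, 2nd-last, ...).
Applying both steps to "imagined": "maginedi", then "miadgein".

miadgein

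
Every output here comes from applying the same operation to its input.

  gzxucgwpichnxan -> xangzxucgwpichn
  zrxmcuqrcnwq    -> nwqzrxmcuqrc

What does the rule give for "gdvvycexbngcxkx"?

xkxgdvvycexbngc

Looking at the pairs, the operation is to move the last 3 characters to the front (rotate right by 3).
"gdvvycexbngcxkx" → "xkxgdvvycexbngc".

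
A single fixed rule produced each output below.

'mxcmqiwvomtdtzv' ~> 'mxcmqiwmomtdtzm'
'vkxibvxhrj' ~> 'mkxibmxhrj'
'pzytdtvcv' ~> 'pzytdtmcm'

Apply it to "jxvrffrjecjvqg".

Rule — replace every "v" with "m".
On "jxvrffrjecjvqg" that produces "jxmrffrjecjmqg".

jxmrffrjecjmqg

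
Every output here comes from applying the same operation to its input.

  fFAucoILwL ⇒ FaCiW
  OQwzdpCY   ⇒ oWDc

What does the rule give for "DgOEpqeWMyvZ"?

doPEmV

What's happening: keep every other character starting from the first (positions 1st, 3rd, 5th, ...), then flip the case of every letter.
On "DgOEpqeWMyvZ": the first step gives "DOpeMv", and the second then gives "doPEmV".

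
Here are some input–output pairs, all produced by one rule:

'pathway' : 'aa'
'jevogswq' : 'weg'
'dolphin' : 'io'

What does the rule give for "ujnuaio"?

In each case the input is transformed by: move the last 3 characters to the front (rotate right by 3), then keep one character in every 3, starting at position 2 (positions 2nd, 5th, 8th, ...).
On "ujnuaio": the first step gives "aioujnu", and the second then gives "ij".
(Check on "jevogswq": → "swqjevog" → "weg" ✓)

ij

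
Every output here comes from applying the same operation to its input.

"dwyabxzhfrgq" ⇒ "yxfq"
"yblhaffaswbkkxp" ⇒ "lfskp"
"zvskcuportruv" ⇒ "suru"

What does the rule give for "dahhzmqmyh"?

hmy

The transformation: keep one character in every 3, starting at position 3 (positions 3rd, 6th, 9th, ...).
"dahhzmqmyh" → "hmy".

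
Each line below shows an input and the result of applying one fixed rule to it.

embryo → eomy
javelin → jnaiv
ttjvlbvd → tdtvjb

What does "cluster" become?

crleu

Each output is the input with this applied: take characters alternately from the front and the back (1st, last, 2nd, 2nd-last, ...), then delete the last 2 characters.
On "cluster": the first step gives "crleuts", and the second then gives "crleu".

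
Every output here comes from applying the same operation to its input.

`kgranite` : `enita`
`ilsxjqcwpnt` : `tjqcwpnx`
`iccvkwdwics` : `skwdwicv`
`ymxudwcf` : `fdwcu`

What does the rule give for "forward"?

Looking at the pairs, the operation is to delete the first 3 characters, then swap the first and last characters.
Working it through for "forward": intermediate "ward", final "darw".

darw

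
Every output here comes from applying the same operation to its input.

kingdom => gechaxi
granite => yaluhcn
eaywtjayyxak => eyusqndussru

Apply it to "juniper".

In each case the input is transformed by: move the last character to the front, then shift every letter 6 places backward in the alphabet (wrapping around).
"juniper" → "rjunipe" → "ldohcjy".
(Check on "kingdom": → "mkingdo" → "gechaxi" ✓)

ldohcjy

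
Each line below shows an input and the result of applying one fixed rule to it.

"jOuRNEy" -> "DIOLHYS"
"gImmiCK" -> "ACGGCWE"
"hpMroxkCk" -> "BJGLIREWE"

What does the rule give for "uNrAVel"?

Rule — shift every letter 6 places backward in the alphabet (wrapping around), then convert every letter to uppercase.
"uNrAVel" → "oHlUPyf" → "OHLUPYF".

OHLUPYF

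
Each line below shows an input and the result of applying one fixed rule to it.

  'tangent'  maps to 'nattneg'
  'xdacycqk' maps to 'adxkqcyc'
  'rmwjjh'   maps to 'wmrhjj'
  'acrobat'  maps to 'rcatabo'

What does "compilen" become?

The transformation: reverse the string, then move the last 3 characters to the front (rotate right by 3).
On "compilen": the first step gives "nelipmoc", and the second then gives "mocnelip".

mocnelip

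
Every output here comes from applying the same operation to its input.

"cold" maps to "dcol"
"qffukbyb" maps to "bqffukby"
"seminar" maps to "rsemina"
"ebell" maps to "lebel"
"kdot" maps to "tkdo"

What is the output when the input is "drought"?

In each case the input is transformed by: move the last character to the front.
Applying that to "drought" gives "tdrough".

tdrough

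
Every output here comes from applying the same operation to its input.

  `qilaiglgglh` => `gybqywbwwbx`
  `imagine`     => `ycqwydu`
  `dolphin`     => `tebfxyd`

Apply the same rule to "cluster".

Rule — shift every letter 10 places backward in the alphabet (wrapping around).
For "cluster" the result is "sbkijuh".

sbkijuh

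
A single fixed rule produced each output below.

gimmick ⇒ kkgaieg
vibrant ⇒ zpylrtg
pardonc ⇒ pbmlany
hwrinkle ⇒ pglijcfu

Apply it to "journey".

splcwhm

Rule — shift every letter 2 places backward in the alphabet (wrapping around), then move the first 2 characters to the end (rotate left by 2).
On "journey" that produces "splcwhm".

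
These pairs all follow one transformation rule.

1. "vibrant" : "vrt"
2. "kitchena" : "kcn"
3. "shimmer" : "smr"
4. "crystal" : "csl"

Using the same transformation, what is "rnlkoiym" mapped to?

Each output is the input with this applied: keep one character in every 3, starting at position 1 (positions 1st, 4th, 7th, ...).
So "rnlkoiym" becomes "rky".

rky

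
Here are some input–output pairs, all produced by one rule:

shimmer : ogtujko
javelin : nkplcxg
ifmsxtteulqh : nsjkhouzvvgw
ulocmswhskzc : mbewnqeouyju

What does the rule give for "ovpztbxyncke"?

Looking at the pairs, the operation is to move the last 3 characters to the front (rotate right by 3), then shift every letter 2 places forward in the alphabet (wrapping around).
On "ovpztbxyncke": the first step gives "ckeovpztbxyn", and the second then gives "emgqxrbvdzap".
(Check on "javelin": → "linjave" → "nkplcxg" ✓)

emgqxrbvdzap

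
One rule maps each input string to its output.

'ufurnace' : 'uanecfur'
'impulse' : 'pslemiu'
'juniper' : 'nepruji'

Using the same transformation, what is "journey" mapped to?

Rule — swap each adjacent pair of characters (1↔2, 3↔4, ...), then move the first 3 characters to the end (rotate left by 3).
"journey" → "ojrueny" → "uenyojr".

uenyojr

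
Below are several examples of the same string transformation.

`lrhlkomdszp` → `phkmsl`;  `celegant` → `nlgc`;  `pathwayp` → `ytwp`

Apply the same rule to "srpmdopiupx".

The pattern: keep every other character starting from the first (positions 1st, 3rd, 5th, ...), then swap the first and last characters.
On "srpmdopiupx": the first step gives "spdpux", and the second then gives "xpdpus".

xpdpus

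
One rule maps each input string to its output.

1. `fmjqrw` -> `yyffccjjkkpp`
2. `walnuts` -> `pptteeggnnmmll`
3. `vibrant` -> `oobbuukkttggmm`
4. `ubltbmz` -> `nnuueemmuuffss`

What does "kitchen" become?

ddbbmmvvaaxxgg

What's happening: shift every letter 7 places backward in the alphabet (wrapping around), then double every character.
Applying that to "kitchen" gives "ddbbmmvvaaxxgg".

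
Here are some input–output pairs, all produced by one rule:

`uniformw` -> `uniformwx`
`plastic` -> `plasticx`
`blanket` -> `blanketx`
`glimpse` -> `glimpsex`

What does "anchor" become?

The pattern: append "x".
On "anchor" that produces "anchorx".

anchorx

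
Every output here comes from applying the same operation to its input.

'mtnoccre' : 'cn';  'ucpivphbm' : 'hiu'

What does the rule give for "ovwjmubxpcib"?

What's happening: reverse the string, then keep one character in every 3, starting at position 3 (positions 3rd, 6th, 9th, ...).
Working it through for "ovwjmubxpcib": intermediate "bicpxbumjwvo", final "cbjo".

cbjo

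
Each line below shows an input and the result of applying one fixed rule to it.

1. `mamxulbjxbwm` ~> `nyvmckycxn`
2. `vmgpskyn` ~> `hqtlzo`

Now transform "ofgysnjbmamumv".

hztokcnbnvnw

Rule — shift every letter 1 place forward in the alphabet (wrapping around), then delete the first 2 characters.
Applying both steps to "ofgysnjbmamumv": "pghztokcnbnvnw", then "hztokcnbnvnw".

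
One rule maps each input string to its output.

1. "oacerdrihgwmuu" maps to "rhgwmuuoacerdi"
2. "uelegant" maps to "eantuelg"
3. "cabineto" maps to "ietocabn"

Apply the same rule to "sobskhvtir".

kvtirsobsh

In each case the input is transformed by: swap the front and back halves of the string, then swap the first and last characters.
For "sobskhvtir", step one produces "hvtirsobsk"; step two turns that into "kvtirsobsh".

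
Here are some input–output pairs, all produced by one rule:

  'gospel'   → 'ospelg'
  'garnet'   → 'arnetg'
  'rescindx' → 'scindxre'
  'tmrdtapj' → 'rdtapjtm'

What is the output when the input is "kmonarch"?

In each case the input is transformed by: move the last 2 characters to the front (rotate right by 2), then swap the front and back halves of the string.
Applying both steps to "kmonarch": "chkmonar", then "onarchkm".

onarchkm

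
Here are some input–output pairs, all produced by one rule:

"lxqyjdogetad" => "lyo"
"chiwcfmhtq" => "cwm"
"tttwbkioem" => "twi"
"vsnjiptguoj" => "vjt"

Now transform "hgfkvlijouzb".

hki

The rule is to delete the last 3 characters, then keep one character in every 3, starting at position 1 (positions 1st, 4th, 7th, ...).
Applying both steps to "hgfkvlijouzb": "hgfkvlijo", then "hki".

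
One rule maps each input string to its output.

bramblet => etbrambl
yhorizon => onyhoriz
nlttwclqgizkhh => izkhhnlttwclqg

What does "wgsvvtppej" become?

In each case the input is transformed by: move the first 2 characters to the end (rotate left by 2), then swap the front and back halves of the string.
On "wgsvvtppej": the first step gives "svvtppejwg", and the second then gives "pejwgsvvtp".

pejwgsvvtp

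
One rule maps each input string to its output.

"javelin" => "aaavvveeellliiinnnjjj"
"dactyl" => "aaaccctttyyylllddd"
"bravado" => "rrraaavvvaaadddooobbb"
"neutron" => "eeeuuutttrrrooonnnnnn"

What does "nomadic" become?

In each case the input is transformed by: move the first character to the end, then repeat every character 3 times.
Working it through for "nomadic": intermediate "omadicn", final "ooommmaaadddiiicccnnn".

ooommmaaadddiiicccnnn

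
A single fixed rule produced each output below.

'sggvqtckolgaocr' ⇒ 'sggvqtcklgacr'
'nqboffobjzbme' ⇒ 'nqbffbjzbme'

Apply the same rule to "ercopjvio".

ercpjvi

What's happening: remove every "o".
"ercopjvio" → "ercpjvi".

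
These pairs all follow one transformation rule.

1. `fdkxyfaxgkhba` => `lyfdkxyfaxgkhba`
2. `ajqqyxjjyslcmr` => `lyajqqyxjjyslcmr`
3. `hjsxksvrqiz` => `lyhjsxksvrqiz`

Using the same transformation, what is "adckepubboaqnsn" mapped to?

The pattern: prepend "ly".
Applying that to "adckepubboaqnsn" gives "lyadckepubboaqnsn".

lyadckepubboaqnsn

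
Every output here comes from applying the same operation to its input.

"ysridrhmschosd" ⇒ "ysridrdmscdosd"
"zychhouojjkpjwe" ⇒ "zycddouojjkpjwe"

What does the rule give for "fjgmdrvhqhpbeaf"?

fjgmdrvdqdpbeaf

The transformation: replace every "h" with "d".
On "fjgmdrvhqhpbeaf" that produces "fjgmdrvdqdpbeaf".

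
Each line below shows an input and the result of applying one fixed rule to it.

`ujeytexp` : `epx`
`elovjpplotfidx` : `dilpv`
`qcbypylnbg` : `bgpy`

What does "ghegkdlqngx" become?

The rule is to sort the characters into alphabetical order, then keep one character in every 3, starting at position 1 (positions 1st, 4th, 7th, ...).
On "ghegkdlqngx" that produces "dgkq".

dgkq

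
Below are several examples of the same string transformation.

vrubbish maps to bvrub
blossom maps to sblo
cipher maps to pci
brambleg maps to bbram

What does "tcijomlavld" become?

The rule is to delete the last 3 characters, then move the last character to the front.
Working it through for "tcijomlavld": intermediate "tcijomla", final "atcijoml".

atcijoml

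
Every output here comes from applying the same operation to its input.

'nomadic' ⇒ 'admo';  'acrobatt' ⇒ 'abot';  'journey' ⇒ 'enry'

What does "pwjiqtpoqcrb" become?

biopqt

The pattern: sort the characters into alphabetical order, then keep every other character starting from the first (positions 1st, 3rd, 5th, ...).
So "pwjiqtpoqcrb" becomes "biopqt".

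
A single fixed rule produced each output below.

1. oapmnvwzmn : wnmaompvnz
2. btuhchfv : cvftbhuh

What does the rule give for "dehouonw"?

Rule — swap each adjacent pair of characters (1↔2, 3↔4, ...), then move the last 3 characters to the front (rotate right by 3).
For "dehouonw", step one produces "edohouwn"; step two turns that into "uwnedoho".
(Check on "oapmnvwzmn": → "aompvnzwnm" → "wnmaompvnz" ✓)

uwnedoho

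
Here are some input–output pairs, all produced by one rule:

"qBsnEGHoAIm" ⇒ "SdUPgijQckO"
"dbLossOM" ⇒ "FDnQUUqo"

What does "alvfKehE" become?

CNXHmGJg

The transformation: shift every letter 2 places forward in the alphabet (wrapping around), then flip the case of every letter.
So "alvfKehE" becomes "CNXHmGJg".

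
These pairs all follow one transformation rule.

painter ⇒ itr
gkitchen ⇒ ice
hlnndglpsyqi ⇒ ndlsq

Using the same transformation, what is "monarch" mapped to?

nrh

The rule is to delete the first character, then keep every other character starting from the second (positions 2nd, 4th, 6th, ...).
For "monarch", step one produces "onarch"; step two turns that into "nrh".
(Check on "hlnndglpsyqi": → "lnndglpsyqi" → "ndlsq" ✓)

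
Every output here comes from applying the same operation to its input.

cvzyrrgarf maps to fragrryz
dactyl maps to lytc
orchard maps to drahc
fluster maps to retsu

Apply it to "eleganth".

htnage

The pattern: delete the first 2 characters, then reverse the string.
For "eleganth", step one produces "eganth"; step two turns that into "htnage".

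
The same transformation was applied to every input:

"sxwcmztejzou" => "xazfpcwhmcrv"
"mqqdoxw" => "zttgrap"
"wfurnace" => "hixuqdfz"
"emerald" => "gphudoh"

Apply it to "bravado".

In each case the input is transformed by: shift every letter 3 places forward in the alphabet (wrapping around), then swap the first and last characters.
On "bravado": the first step gives "eudydgr", and the second then gives "rudydge".

rudydge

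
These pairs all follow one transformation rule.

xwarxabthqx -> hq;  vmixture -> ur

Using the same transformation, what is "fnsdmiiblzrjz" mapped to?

rj

The transformation: move the last 3 characters to the front (rotate right by 3), then keep only the first 2 characters.
"fnsdmiiblzrjz" → "rjzfnsdmiiblz" → "rj".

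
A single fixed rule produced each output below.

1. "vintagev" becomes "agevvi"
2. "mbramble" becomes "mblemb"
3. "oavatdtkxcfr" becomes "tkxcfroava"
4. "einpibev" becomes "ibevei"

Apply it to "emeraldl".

aldlem

Each output is the input with this applied: swap the front and back halves of the string, then delete the last 2 characters.
Applying both steps to "emeraldl": "aldlemer", then "aldlem".
(Check on "einpibev": → "ibeveinp" → "ibevei" ✓)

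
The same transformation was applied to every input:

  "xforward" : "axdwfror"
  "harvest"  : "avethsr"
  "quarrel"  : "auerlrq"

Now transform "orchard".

The transformation: sort the characters into alphabetical order, then take characters alternately from the front and the back (1st, last, 2nd, 2nd-last, ...).
On "orchard": the first step gives "acdhorr", and the second then gives "arcrdoh".

arcrdoh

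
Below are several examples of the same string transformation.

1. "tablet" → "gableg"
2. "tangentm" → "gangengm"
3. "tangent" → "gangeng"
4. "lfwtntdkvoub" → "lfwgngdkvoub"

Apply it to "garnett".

garnegg

Rule — replace every "t" with "g".
On "garnett" that produces "garnegg".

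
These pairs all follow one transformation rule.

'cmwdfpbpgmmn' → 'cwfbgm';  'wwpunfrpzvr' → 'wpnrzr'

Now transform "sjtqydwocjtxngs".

stywctns

Rule — keep every other character starting from the first (positions 1st, 3rd, 5th, ...).
On "sjtqydwocjtxngs" that produces "stywctns".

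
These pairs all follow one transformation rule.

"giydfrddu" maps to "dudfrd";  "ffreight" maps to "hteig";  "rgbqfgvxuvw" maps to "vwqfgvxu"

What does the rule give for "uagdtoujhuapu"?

pudtoujhua

What's happening: delete the first 3 characters, then move the last 2 characters to the front (rotate right by 2).
Doing the same to "uagdtoujhuapu": "pudtoujhua".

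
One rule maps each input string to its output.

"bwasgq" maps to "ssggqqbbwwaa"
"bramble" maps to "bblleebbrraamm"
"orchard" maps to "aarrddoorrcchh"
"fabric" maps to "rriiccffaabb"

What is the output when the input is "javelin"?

lliinnjjaavvee

The transformation: move the last 3 characters to the front (rotate right by 3), then double every character.
"javelin" → "linjave" → "lliinnjjaavvee".
(Check on "bwasgq": → "sgqbwa" → "ssggqqbbwwaa" ✓)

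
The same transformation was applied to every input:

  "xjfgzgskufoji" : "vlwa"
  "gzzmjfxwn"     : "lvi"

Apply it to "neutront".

Looking at the pairs, the operation is to shift every letter 12 places forward in the alphabet (wrapping around), then keep one character in every 3, starting at position 2 (positions 2nd, 5th, 8th, ...).
So "neutront" becomes "qdf".
(Check on "gzzmjfxwn": → "sllyvrjiz" → "lvi" ✓)

qdf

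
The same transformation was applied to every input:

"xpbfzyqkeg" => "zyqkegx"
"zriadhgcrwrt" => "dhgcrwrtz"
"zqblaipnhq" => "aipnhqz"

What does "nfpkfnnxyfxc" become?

What's happening: move the first character to the end, then delete the first 3 characters.
For "nfpkfnnxyfxc", step one produces "fpkfnnxyfxcn"; step two turns that into "fnnxyfxcn".

fnnxyfxcn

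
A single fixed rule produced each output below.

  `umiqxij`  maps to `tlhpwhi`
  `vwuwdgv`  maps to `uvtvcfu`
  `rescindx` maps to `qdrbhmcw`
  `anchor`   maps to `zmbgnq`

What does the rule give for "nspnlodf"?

What's happening: shift every letter 1 place backward in the alphabet (wrapping around).
"nspnlodf" → "mromknce".

mromknce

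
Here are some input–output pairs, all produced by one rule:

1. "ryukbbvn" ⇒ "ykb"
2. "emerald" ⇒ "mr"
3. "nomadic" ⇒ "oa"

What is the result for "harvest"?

av

The rule is to delete the last 2 characters, then keep every other character starting from the second (positions 2nd, 4th, 6th, ...).
"harvest" → "harve" → "av".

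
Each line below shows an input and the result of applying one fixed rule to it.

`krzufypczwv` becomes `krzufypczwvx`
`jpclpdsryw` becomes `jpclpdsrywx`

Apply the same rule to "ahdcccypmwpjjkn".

ahdcccypmwpjjknx

The rule is to append "x".
"ahdcccypmwpjjkn" → "ahdcccypmwpjjknx".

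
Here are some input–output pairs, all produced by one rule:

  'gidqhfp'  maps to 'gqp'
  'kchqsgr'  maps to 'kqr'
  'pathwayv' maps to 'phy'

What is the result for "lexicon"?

The rule is to keep one character in every 3, starting at position 1 (positions 1st, 4th, 7th, ...).
So "lexicon" becomes "lin".

lin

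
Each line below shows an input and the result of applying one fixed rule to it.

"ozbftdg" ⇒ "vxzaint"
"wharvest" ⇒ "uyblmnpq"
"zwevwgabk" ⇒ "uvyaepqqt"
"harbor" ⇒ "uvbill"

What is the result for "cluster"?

wyflmno

The rule is to sort the characters into alphabetical order, then shift every letter 6 places backward in the alphabet (wrapping around).
"cluster" → "celrstu" → "wyflmno".
(Check on "harbor": → "abhorr" → "uvbill" ✓)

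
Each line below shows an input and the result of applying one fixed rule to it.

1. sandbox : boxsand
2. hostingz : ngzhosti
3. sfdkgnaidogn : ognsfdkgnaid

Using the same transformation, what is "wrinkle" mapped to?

The pattern: move the last 3 characters to the front (rotate right by 3).
On "wrinkle" that produces "klewrin".

klewrin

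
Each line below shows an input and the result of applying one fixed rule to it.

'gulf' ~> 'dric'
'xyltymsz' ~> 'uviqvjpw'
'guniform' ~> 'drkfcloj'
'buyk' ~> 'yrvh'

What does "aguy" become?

xdrv

What's happening: shift every letter 3 places backward in the alphabet (wrapping around).
On "aguy" that produces "xdrv".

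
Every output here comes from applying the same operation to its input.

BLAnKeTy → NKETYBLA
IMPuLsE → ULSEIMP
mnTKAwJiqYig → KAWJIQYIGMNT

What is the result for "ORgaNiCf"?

What's happening: move the first 3 characters to the end (rotate left by 3), then convert every letter to uppercase.
For "ORgaNiCf", step one produces "aNiCfORg"; step two turns that into "ANICFORG".
(Check on "IMPuLsE": → "uLsEIMP" → "ULSEIMP" ✓)

ANICFORG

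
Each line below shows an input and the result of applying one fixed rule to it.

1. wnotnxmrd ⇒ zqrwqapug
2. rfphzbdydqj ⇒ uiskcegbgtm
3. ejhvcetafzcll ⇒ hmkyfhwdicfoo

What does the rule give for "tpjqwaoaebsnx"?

wsmtzdrdhevqa

Rule — shift every letter 3 places forward in the alphabet (wrapping around).
So "tpjqwaoaebsnx" becomes "wsmtzdrdhevqa".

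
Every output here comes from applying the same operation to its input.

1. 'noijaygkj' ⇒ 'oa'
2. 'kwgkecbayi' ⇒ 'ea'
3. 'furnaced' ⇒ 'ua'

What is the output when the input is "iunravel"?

ua

Each output is the input with this applied: keep one character in every 3, starting at position 2 (positions 2nd, 5th, 8th, ...), then keep only the vowels.
For "iunravel", step one produces "ual"; step two turns that into "ua".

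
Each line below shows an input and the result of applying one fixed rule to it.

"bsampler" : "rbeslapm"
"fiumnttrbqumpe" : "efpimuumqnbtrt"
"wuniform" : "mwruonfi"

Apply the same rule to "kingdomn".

In each case the input is transformed by: reverse the string, then take characters alternately from the front and the back (1st, last, 2nd, 2nd-last, ...).
"kingdomn" → "nmodgnik" → "nkmiondg".

nkmiondg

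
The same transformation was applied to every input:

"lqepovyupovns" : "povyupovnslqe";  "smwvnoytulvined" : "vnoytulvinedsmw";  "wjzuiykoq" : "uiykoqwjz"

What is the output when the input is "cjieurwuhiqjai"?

The rule is to move the first 3 characters to the end (rotate left by 3).
For "cjieurwuhiqjai" the result is "eurwuhiqjaicji".

eurwuhiqjaicji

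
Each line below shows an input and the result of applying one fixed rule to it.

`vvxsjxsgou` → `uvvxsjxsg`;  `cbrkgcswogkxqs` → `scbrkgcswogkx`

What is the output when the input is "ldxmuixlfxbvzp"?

pldxmuixlfxbv

Each output is the input with this applied: move the last character to the front, then delete the last character.
"ldxmuixlfxbvzp" → "pldxmuixlfxbvz" → "pldxmuixlfxbv".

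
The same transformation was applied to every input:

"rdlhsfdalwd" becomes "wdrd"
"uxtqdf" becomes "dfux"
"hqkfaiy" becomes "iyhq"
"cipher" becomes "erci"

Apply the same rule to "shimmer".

ersh

Looking at the pairs, the operation is to move the first 2 characters to the end (rotate left by 2), then keep only the last 4 characters.
Starting from "shimmer": after the first operation, "immersh"; after the second, "ersh".
(Check on "uxtqdf": → "tqdfux" → "dfux" ✓)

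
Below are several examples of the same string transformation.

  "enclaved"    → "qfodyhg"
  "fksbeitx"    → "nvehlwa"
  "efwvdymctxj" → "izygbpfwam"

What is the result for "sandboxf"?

dqgerai

The rule is to shift every letter 3 places forward in the alphabet (wrapping around), then delete the first character.
For "sandboxf", step one produces "vdqgerai"; step two turns that into "dqgerai".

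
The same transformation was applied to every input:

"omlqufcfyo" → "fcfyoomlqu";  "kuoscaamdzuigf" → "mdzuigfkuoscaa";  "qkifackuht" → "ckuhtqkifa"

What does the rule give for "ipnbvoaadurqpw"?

In each case the input is transformed by: swap the front and back halves of the string.
So "ipnbvoaadurqpw" becomes "adurqpwipnbvoa".

adurqpwipnbvoa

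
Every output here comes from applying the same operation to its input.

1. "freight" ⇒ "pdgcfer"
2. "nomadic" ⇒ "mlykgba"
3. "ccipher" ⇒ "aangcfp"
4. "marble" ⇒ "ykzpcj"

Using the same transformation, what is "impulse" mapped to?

Each output is the input with this applied: swap each adjacent pair of characters (1↔2, 3↔4, ...), then shift every letter 2 places backward in the alphabet (wrapping around).
For "impulse", step one produces "miupsle"; step two turns that into "kgsnqjc".

kgsnqjc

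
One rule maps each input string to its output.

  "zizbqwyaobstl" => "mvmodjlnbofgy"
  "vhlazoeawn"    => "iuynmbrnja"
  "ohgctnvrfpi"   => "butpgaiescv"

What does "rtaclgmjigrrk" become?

egnpytzwvteex

The transformation: shift every letter 13 places forward in the alphabet (wrapping around) — i.e. ROT13.
"rtaclgmjigrrk" → "egnpytzwvteex".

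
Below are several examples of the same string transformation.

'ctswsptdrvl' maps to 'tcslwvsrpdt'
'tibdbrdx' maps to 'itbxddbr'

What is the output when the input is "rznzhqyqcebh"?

zrnhzbheqcyq

The transformation: move the first character to the end, then take characters alternately from the front and the back (1st, last, 2nd, 2nd-last, ...).
"rznzhqyqcebh" → "zrnhzbheqcyq".
(Check on "tibdbrdx": → "ibdbrdxt" → "itbxddbr" ✓)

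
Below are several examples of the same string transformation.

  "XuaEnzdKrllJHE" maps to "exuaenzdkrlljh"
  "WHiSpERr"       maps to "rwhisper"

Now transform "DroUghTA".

adrought

The pattern: move the last character to the front, then convert every letter to lowercase.
"DroUghTA" → "ADroUghT" → "adrought".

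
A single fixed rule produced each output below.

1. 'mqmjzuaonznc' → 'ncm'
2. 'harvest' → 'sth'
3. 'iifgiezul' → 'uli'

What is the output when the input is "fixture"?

ref

In each case the input is transformed by: move the first character to the end, then keep only the last 3 characters.
"fixture" → "ixturef" → "ref".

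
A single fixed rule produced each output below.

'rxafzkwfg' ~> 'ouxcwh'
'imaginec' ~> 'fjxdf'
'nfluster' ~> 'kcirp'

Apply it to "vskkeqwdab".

Each output is the input with this applied: delete the last 3 characters, then shift every letter 3 places backward in the alphabet (wrapping around).
"vskkeqwdab" → "vskkeqw" → "sphhbnt".

sphhbnt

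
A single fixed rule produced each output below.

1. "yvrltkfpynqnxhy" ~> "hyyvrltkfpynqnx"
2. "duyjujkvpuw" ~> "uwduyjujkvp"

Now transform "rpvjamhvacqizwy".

In each case the input is transformed by: move the last 2 characters to the front (rotate right by 2).
For "rpvjamhvacqizwy" the result is "wyrpvjamhvacqiz".

wyrpvjamhvacqiz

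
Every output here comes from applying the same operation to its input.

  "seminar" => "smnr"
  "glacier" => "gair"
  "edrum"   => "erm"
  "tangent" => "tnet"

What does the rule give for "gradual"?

gaul

In each case the input is transformed by: keep every other character starting from the first (positions 1st, 3rd, 5th, ...).
Doing the same to "gradual": "gaul".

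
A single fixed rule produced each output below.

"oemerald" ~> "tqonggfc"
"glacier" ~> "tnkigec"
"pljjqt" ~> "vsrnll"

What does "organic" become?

The rule is to sort the characters into reverse alphabetical order, then shift every letter 2 places forward in the alphabet (wrapping around).
On "organic": the first step gives "ronigca", and the second then gives "tqpkiec".

tqpkiec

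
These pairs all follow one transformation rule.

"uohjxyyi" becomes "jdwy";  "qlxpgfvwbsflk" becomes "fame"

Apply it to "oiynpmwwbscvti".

In each case the input is transformed by: shift every letter 11 places backward in the alphabet (wrapping around), then keep only the first 4 characters.
Starting from "oiynpmwwbscvti": after the first operation, "dxncebllqhrkix"; after the second, "dxnc".

dxnc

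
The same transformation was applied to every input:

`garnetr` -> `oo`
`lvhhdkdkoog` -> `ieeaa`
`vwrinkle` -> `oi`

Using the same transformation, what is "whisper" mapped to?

The rule is to shift every letter 3 places backward in the alphabet (wrapping around), then keep only the vowels.
On "whisper": the first step gives "tefpmbo", and the second then gives "eo".
(Check on "vwrinkle": → "stofkhib" → "oi" ✓)

eo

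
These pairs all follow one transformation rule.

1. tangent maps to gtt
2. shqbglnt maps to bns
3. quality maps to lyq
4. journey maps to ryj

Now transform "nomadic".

Looking at the pairs, the operation is to keep one character in every 3, starting at position 1 (positions 1st, 4th, 7th, ...), then move the first character to the end.
Starting from "nomadic": after the first operation, "nac"; after the second, "acn".
(Check on "tangent": → "tgt" → "gtt" ✓)

acn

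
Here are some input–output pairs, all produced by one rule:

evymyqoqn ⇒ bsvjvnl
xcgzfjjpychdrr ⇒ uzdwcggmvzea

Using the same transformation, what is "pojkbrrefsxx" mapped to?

mlghyoobcp

In each case the input is transformed by: shift every letter 3 places backward in the alphabet (wrapping around), then delete the last 2 characters.
Doing the same to "pojkbrrefsxx": "mlghyoobcp".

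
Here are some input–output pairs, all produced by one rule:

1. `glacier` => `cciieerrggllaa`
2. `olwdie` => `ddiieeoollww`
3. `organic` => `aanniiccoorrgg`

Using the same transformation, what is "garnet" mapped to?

Looking at the pairs, the operation is to move the first 3 characters to the end (rotate left by 3), then double every character.
For "garnet" the result is "nneettggaarr".
(Check on "glacier": → "ciergla" → "cciieerrggllaa" ✓)

nneettggaarr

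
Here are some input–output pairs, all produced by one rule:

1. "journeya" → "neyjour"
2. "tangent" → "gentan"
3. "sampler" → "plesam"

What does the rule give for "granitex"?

Looking at the pairs, the operation is to delete the last character, then move the last 3 characters to the front (rotate right by 3).
"granitex" → "itegran".

itegran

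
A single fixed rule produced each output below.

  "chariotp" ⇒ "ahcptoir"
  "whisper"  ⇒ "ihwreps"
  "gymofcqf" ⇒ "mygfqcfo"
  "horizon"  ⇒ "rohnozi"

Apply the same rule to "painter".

The pattern: move the first 3 characters to the end (rotate left by 3), then reverse the string.
Doing the same to "painter": "iapretn".
(Check on "whisper": → "sperwhi" → "ihwreps" ✓)

iapretn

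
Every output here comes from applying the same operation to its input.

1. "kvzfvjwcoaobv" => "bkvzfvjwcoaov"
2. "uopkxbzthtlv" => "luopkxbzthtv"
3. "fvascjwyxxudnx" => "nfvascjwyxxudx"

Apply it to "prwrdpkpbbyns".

The rule is to move the last character to the front, then swap the first and last characters.
Doing the same to "prwrdpkpbbyns": "nprwrdpkpbbys".

nprwrdpkpbbys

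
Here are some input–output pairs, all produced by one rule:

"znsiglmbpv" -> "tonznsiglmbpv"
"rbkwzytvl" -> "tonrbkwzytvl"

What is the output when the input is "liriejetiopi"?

tonliriejetiopi

What's happening: prepend "ton".
For "liriejetiopi" the result is "tonliriejetiopi".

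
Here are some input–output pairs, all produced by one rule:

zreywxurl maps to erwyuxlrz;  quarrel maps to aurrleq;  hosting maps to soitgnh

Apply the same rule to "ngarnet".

The pattern: move the first character to the end, then swap each adjacent pair of characters (1↔2, 3↔4, ...).
"ngarnet" → "garnetn" → "agnrten".

agnrten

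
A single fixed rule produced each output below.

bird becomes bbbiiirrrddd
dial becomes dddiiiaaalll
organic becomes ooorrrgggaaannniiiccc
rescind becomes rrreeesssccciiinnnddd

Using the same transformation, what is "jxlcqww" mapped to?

In each case the input is transformed by: repeat every character 3 times.
Applying that to "jxlcqww" gives "jjjxxxlllcccqqqwwwwww".

jjjxxxlllcccqqqwwwwww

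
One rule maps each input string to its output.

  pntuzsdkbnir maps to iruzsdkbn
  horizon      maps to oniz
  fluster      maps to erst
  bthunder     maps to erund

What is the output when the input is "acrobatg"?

The rule is to delete the first 3 characters, then move the last 2 characters to the front (rotate right by 2).
For "acrobatg", step one produces "obatg"; step two turns that into "tgoba".

tgoba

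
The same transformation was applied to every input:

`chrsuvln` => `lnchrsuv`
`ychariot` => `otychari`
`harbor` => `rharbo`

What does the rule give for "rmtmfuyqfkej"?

Each output is the input with this applied: swap the front and back halves of the string, then move the first 2 characters to the end (rotate left by 2).
Applying that to "rmtmfuyqfkej" gives "fkejrmtmfuyq".

fkejrmtmfuyq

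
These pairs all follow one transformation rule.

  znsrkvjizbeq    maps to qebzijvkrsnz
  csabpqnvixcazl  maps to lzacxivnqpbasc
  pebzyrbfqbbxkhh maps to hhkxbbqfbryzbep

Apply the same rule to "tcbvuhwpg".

gpwhuvbct

The transformation: reverse the string.
On "tcbvuhwpg" that produces "gpwhuvbct".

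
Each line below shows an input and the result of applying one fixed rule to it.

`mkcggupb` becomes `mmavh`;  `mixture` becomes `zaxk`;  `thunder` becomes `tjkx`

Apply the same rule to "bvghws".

The transformation: delete the first 3 characters, then shift every letter 6 places forward in the alphabet (wrapping around).
Starting from "bvghws": after the first operation, "hws"; after the second, "ncy".

ncy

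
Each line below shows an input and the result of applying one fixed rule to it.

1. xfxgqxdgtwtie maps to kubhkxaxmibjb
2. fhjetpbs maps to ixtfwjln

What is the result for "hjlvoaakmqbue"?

zseeoqufyilnp

The rule is to move the first 3 characters to the end (rotate left by 3), then shift every letter 4 places forward in the alphabet (wrapping around).
Starting from "hjlvoaakmqbue": after the first operation, "voaakmqbuehjl"; after the second, "zseeoqufyilnp".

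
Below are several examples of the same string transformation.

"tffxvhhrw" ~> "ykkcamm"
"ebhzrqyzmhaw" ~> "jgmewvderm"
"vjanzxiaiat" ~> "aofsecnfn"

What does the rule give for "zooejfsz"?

Rule — shift every letter 5 places forward in the alphabet (wrapping around), then delete the last 2 characters.
For "zooejfsz" the result is "ettjok".

ettjok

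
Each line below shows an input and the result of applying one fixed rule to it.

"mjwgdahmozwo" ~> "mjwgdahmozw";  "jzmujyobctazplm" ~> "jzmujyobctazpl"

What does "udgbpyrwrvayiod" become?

udgbpyrwrvayio

What's happening: delete the last character.
For "udgbpyrwrvayiod" the result is "udgbpyrwrvayio".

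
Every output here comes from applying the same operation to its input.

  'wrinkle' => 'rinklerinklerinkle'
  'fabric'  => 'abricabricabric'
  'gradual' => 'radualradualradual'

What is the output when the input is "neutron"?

eutroneutroneutron

Rule — delete the first character, then write the whole string 3 times in a row.
Working it through for "neutron": intermediate "eutron", final "eutroneutroneutron".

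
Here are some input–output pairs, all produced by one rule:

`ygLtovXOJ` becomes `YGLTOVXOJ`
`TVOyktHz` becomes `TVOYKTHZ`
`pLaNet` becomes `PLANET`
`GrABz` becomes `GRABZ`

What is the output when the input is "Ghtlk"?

The rule is to convert every letter to uppercase.
Applying that to "Ghtlk" gives "GHTLK".

GHTLK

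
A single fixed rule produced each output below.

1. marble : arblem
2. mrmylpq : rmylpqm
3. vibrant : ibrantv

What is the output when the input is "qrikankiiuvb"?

rikankiiuvbq

The transformation: move the first character to the end.
So "qrikankiiuvb" becomes "rikankiiuvbq".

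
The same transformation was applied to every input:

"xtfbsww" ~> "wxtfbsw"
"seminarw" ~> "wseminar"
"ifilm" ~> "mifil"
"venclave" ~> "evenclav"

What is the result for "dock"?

kdoc

The rule is to move the last character to the front.
On "dock" that produces "kdoc".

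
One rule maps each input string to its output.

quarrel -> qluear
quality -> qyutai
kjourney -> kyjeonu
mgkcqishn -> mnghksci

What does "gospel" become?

gloes

The rule is to take characters alternately from the front and the back (1st, last, 2nd, 2nd-last, ...), then delete the last character.
"gospel" → "gloesp" → "gloes".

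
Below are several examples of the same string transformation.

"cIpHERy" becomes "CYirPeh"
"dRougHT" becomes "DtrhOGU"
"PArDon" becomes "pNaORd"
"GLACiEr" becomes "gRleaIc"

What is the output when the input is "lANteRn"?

Each output is the input with this applied: flip the case of every letter, then take characters alternately from the front and the back (1st, last, 2nd, 2nd-last, ...).
On "lANteRn": the first step gives "LanTErN", and the second then gives "LNarnET".

LNarnET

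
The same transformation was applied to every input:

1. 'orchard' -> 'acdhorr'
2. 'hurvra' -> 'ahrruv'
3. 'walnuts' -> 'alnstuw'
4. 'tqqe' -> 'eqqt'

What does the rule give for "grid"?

dgir

What's happening: sort the characters into alphabetical order.
Applying that to "grid" gives "dgir".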